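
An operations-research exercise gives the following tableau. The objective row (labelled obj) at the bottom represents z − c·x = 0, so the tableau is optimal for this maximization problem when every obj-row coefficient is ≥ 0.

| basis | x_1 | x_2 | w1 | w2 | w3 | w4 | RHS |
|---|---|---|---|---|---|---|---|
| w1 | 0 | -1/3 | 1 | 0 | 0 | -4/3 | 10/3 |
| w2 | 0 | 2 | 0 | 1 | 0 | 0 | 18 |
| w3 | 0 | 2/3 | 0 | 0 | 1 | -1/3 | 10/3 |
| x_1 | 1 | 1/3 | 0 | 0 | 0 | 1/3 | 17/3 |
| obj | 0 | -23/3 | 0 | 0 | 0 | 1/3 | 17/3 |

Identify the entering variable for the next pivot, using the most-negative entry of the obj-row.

Negative obj-row entries: x_2: -23/3.
The most negative is -23/3 in column x_2, so x_2 enters.

x_2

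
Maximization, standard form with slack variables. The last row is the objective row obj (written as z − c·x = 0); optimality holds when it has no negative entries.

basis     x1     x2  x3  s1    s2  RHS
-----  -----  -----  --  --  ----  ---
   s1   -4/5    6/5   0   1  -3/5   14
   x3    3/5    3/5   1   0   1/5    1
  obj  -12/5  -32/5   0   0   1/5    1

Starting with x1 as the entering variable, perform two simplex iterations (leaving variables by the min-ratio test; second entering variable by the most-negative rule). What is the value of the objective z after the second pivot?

35/3

Ratio test on column x1 — row 1: entry -4/5 ≤ 0; row 2: 1/(3/5) = 5/3. Minimum is 5/3 at row 2 (x3 leaves); pivot element 3/5.
Pivot on row 2; the obj-row RHS becomes 1 − (-12/5)·(5/3) = 5.
Next entering variable (most negative obj-row entry -4): x2.
Ratio test on column x2 — row 1: (46/3)/2 = 23/3; row 2: (5/3)/1 = 5/3. Minimum is 5/3 at row 2 (x1 leaves); pivot element 1.
After the second pivot the obj-row RHS is 5 − (-4)·(5/3) = 35/3.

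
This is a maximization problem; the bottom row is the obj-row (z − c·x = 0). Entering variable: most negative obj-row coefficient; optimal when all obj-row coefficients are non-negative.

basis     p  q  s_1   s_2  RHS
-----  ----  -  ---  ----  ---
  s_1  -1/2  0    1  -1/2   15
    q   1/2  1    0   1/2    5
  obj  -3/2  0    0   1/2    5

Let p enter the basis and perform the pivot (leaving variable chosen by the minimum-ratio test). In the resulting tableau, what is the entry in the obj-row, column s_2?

Ratio test on column p — row 1: entry -1/2 ≤ 0; row 2: 5/(1/2) = 10. Minimum is 10 at row 2 (q leaves); pivot element 1/2.
Divide row 2 by 1/2; eliminate column p from the other rows.
obj-row update in column s_2: 1/2 − (-3/2)·1 = 2.

2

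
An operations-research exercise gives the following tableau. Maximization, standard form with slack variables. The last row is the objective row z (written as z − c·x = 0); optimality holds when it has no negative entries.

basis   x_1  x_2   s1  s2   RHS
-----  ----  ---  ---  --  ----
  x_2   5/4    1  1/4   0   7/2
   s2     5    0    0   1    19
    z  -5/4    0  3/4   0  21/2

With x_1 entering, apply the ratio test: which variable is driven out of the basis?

x_2

Column x_1 entries and ratios — x_2: (7/2)/(5/4) = 14/5; s2: 19/5 = 19/5.
Smallest ratio is 14/5 in the row of x_2, so x_2 leaves.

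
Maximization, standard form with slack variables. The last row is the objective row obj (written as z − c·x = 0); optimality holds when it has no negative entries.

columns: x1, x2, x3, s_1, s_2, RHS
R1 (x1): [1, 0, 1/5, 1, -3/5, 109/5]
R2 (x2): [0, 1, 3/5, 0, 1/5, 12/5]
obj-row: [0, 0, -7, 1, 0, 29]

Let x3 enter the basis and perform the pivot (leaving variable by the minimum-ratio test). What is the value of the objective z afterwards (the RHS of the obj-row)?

57

Ratio test on column x3 — row 1: (109/5)/(1/5) = 109; row 2: (12/5)/(3/5) = 4. Minimum is 4 at row 2 (x2 leaves); pivot element 3/5.
Pivot on row 2; the obj-row RHS becomes 29 − (-7)·4 = 57.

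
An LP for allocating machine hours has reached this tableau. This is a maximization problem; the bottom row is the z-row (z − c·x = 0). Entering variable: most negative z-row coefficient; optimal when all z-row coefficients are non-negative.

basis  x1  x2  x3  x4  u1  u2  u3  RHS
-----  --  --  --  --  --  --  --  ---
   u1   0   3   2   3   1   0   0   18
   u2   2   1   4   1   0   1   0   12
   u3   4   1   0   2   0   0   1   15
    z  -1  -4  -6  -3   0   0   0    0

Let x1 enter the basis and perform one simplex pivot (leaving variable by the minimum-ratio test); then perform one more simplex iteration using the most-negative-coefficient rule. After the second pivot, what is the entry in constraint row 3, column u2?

0

Ratio test on column x1 — row 1: entry 0 ≤ 0; row 2: 12/2 = 6; row 3: 15/4 = 15/4. Minimum is 15/4 at row 3 (u3 leaves); pivot element 4.
Divide row 3 by 4; eliminate column x1 from the other rows.
Second iteration: most negative z-row entry is -6 in column x3, so x3 enters.
Ratio test on column x3 — row 1: 18/2 = 9; row 2: (9/2)/4 = 9/8; row 3: entry 0 ≤ 0. Minimum is 9/8 at row 2 (u2 leaves); pivot element 4.
Divide row 2 by 4; eliminate column x3 from the other rows.
After both pivots, the entry at constraint row 3, column u2 is 0.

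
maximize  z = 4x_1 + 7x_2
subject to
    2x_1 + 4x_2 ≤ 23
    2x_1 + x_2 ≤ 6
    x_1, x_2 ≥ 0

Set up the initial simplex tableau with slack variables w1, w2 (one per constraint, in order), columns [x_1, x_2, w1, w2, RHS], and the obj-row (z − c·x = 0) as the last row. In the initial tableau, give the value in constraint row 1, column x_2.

4

Constraint 1 has coefficient 4 on x_2.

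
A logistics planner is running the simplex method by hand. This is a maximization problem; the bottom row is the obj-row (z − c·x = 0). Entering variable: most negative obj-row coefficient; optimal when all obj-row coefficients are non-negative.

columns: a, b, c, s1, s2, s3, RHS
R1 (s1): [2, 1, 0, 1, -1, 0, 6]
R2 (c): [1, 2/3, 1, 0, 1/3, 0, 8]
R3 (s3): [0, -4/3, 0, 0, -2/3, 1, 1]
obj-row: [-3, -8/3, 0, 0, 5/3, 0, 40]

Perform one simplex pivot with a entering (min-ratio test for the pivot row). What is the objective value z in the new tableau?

Ratio test on column a — row 1: 6/2 = 3; row 2: 8/1 = 8; row 3: entry 0 ≤ 0. Minimum is 3 at row 1 (s1 leaves); pivot element 2.
Pivot on row 1; the obj-row RHS becomes 40 − (-3)·3 = 49.

49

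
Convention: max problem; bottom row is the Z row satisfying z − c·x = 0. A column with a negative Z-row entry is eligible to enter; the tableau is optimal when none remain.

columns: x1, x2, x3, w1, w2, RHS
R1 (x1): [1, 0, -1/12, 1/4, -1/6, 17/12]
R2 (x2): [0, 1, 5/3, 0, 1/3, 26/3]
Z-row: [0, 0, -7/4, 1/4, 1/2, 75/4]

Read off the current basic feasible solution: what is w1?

0

w1 is not in the basis, so in the current basic feasible solution w1 = 0.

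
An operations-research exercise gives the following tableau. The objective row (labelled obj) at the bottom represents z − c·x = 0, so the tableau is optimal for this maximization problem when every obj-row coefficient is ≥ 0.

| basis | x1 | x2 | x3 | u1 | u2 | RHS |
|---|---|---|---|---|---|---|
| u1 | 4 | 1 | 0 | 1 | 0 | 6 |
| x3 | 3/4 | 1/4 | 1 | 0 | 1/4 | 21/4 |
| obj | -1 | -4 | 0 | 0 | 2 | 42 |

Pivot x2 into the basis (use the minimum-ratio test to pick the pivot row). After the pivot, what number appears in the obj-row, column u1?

4

Ratio test on column x2 — row 1: 6/1 = 6; row 2: (21/4)/(1/4) = 21. Minimum is 6 at row 1 (u1 leaves); pivot element 1.
Divide row 1 by 1; eliminate column x2 from the other rows.
obj-row update in column u1: 0 − (-4)·1 = 4.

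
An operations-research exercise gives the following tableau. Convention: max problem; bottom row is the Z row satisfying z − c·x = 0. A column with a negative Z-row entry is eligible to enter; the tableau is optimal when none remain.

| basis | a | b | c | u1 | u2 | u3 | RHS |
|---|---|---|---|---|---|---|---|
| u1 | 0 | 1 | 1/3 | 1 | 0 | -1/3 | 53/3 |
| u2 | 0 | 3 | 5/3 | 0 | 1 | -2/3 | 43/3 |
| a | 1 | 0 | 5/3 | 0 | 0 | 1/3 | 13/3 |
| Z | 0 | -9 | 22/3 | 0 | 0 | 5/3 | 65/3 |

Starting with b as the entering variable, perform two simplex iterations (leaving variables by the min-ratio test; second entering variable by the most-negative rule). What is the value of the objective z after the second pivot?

Ratio test on column b — row 1: (53/3)/1 = 53/3; row 2: (43/3)/3 = 43/9; row 3: entry 0 ≤ 0. Minimum is 43/9 at row 2 (u2 leaves); pivot element 3.
Pivot on row 2; the Z-row RHS becomes 65/3 − (-9)·(43/9) = 194/3.
Next entering variable (most negative Z-row entry -1/3): u3.
Ratio test on column u3 — row 1: entry -1/9 ≤ 0; row 2: entry -2/9 ≤ 0; row 3: (13/3)/(1/3) = 13. Minimum is 13 at row 3 (a leaves); pivot element 1/3.
After the second pivot the Z-row RHS is 194/3 − (-1/3)·13 = 69.

69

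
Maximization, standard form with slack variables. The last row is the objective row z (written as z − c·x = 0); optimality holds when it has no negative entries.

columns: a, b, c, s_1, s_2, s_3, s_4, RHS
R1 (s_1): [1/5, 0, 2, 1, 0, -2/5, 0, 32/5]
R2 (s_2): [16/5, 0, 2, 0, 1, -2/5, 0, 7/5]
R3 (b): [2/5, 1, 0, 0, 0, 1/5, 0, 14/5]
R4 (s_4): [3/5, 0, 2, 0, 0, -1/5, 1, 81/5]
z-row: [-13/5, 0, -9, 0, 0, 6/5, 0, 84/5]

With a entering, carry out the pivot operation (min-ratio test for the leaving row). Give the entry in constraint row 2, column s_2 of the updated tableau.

5/16

Ratio test on column a — row 1: (32/5)/(1/5) = 32; row 2: (7/5)/(16/5) = 7/16; row 3: (14/5)/(2/5) = 7; row 4: (81/5)/(3/5) = 27. Minimum is 7/16 at row 2 (s_2 leaves); pivot element 16/5.
Divide row 2 by 16/5; eliminate column a from the other rows.
In the new row 2, the s_2 entry is the old entry divided by the pivot: 1/(16/5) = 5/16.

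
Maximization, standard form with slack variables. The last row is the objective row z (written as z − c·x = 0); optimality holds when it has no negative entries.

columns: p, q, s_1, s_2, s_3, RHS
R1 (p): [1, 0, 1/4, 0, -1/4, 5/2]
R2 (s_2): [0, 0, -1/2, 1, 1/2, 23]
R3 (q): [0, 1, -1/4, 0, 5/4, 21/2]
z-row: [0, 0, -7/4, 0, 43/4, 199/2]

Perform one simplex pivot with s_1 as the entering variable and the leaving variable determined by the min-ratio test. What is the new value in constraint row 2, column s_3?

0

Ratio test on column s_1 — row 1: (5/2)/(1/4) = 10; row 2: entry -1/2 ≤ 0; row 3: entry -1/4 ≤ 0. Minimum is 10 at row 1 (p leaves); pivot element 1/4.
Divide row 1 by 1/4; eliminate column s_1 from the other rows.
Row 2 update in column s_3: 1/2 − (-1/2)·(-1) = 0.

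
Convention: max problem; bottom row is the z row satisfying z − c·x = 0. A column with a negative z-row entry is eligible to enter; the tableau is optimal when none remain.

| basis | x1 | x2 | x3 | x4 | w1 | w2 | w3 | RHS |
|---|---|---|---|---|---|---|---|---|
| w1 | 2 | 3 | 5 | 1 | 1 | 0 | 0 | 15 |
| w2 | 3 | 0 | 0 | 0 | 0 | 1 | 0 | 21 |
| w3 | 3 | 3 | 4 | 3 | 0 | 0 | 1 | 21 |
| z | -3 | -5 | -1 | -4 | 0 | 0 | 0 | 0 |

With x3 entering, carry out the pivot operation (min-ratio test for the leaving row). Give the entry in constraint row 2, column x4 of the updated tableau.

Ratio test on column x3 — row 1: 15/5 = 3; row 2: entry 0 ≤ 0; row 3: 21/4 = 21/4. Minimum is 3 at row 1 (w1 leaves); pivot element 5.
Divide row 1 by 5; eliminate column x3 from the other rows.
Row 2 update in column x4: 0 − 0·(1/5) = 0.

0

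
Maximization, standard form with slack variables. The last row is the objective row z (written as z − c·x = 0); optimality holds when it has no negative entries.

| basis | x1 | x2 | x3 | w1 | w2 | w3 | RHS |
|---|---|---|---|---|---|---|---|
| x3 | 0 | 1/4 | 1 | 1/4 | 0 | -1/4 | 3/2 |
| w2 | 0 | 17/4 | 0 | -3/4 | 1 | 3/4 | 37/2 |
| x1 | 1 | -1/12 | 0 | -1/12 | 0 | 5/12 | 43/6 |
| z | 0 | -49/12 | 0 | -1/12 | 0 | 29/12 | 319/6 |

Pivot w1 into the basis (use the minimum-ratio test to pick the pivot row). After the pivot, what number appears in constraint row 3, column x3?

Ratio test on column w1 — row 1: (3/2)/(1/4) = 6; row 2: entry -3/4 ≤ 0; row 3: entry -1/12 ≤ 0. Minimum is 6 at row 1 (x3 leaves); pivot element 1/4.
Divide row 1 by 1/4; eliminate column w1 from the other rows.
Row 3 update in column x3: 0 − (-1/12)·4 = 1/3.

1/3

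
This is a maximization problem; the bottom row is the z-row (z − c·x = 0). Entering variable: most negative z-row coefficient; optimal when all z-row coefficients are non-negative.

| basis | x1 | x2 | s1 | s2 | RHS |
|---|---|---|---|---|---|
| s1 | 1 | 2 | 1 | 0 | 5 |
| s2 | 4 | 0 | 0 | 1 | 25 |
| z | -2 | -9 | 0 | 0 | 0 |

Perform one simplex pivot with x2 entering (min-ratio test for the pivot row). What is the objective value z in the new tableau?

45/2

Ratio test on column x2 — row 1: 5/2 = 5/2; row 2: entry 0 ≤ 0. Minimum is 5/2 at row 1 (s1 leaves); pivot element 2.
Pivot on row 1; the z-row RHS becomes 0 − (-9)·(5/2) = 45/2.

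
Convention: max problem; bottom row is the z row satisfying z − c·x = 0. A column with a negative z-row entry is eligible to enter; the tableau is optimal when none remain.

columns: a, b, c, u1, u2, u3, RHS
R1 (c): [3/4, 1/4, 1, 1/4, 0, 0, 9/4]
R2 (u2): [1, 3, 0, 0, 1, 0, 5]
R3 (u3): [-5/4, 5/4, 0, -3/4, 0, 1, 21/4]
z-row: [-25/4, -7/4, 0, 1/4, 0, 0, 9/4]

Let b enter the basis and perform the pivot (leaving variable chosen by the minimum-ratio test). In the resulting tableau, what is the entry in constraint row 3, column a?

-5/3

Ratio test on column b — row 1: (9/4)/(1/4) = 9; row 2: 5/3 = 5/3; row 3: (21/4)/(5/4) = 21/5. Minimum is 5/3 at row 2 (u2 leaves); pivot element 3.
Divide row 2 by 3; eliminate column b from the other rows.
Row 3 update in column a: -5/4 − (5/4)·(1/3) = -5/3.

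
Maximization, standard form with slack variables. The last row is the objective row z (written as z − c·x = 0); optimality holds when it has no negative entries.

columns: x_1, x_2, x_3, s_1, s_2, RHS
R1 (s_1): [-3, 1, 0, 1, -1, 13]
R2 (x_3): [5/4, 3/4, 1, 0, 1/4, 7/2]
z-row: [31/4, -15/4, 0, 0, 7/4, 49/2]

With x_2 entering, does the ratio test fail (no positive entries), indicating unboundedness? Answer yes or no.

Column x_2 has positive entries in row(s) 1, 2, so the ratio test bounds it — not unbounded.

no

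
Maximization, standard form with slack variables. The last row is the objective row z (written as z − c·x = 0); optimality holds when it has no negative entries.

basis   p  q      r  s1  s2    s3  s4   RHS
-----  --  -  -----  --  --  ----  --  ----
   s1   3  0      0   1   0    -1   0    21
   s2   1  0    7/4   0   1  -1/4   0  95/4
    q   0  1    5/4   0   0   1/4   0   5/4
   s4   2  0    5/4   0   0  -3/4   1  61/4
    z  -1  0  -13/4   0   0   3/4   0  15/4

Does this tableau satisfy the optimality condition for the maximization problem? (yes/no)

no

The z-row has a negative entry -13/4 in column r, so it is not optimal.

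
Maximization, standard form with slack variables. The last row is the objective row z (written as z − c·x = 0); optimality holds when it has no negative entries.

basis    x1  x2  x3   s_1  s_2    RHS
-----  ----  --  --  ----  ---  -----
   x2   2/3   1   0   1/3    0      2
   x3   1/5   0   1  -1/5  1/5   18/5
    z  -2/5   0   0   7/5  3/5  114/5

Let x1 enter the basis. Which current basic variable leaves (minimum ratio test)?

x2

Column x1 entries and ratios — x2: 2/(2/3) = 3; x3: (18/5)/(1/5) = 18.
Smallest ratio is 3 in the row of x2, so x2 leaves.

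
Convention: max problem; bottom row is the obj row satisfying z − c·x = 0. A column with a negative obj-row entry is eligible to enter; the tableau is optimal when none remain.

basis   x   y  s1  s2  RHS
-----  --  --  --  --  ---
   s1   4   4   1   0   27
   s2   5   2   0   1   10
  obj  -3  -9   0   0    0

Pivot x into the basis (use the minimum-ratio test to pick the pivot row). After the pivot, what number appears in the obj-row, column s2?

3/5

Ratio test on column x — row 1: 27/4 = 27/4; row 2: 10/5 = 2. Minimum is 2 at row 2 (s2 leaves); pivot element 5.
Divide row 2 by 5; eliminate column x from the other rows.
obj-row update in column s2: 0 − (-3)·(1/5) = 3/5.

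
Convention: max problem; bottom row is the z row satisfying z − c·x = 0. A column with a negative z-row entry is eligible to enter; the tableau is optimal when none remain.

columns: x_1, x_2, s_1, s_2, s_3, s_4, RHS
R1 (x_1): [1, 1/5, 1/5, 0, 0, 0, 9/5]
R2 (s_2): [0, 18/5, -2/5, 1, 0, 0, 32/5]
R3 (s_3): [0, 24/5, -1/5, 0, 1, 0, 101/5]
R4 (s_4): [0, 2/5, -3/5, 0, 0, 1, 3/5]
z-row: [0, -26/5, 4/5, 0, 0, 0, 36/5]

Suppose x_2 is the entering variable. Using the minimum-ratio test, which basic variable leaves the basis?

Column x_2 entries and ratios — x_1: (9/5)/(1/5) = 9; s_2: (32/5)/(18/5) = 16/9; s_3: (101/5)/(24/5) = 101/24; s_4: (3/5)/(2/5) = 3/2.
Smallest ratio is 3/2 in the row of s_4, so s_4 leaves.

s_4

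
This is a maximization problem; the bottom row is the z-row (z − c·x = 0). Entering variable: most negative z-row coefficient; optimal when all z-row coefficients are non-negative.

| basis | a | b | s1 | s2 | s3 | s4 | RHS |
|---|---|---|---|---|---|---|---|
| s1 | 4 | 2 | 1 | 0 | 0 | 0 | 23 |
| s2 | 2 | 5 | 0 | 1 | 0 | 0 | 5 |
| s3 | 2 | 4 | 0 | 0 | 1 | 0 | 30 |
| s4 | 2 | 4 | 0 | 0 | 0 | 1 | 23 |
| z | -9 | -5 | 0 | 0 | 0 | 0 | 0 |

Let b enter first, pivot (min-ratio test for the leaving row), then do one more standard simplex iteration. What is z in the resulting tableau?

Ratio test on column b — row 1: 23/2 = 23/2; row 2: 5/5 = 1; row 3: 30/4 = 15/2; row 4: 23/4 = 23/4. Minimum is 1 at row 2 (s2 leaves); pivot element 5.
Pivot on row 2; the z-row RHS becomes 0 − (-5)·1 = 5.
Next entering variable (most negative z-row entry -7): a.
Ratio test on column a — row 1: 21/(16/5) = 105/16; row 2: 1/(2/5) = 5/2; row 3: 26/(2/5) = 65; row 4: 19/(2/5) = 95/2. Minimum is 5/2 at row 2 (b leaves); pivot element 2/5.
After the second pivot the z-row RHS is 5 − (-7)·(5/2) = 45/2.

45/2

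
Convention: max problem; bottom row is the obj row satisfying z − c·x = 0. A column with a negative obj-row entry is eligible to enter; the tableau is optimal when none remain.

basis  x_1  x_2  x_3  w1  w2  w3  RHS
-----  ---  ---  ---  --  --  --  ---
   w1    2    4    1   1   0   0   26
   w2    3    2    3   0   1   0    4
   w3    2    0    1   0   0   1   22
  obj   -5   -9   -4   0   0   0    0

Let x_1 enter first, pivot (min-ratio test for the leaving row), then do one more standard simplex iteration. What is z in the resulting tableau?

18

Ratio test on column x_1 — row 1: 26/2 = 13; row 2: 4/3 = 4/3; row 3: 22/2 = 11. Minimum is 4/3 at row 2 (w2 leaves); pivot element 3.
Pivot on row 2; the obj-row RHS becomes 0 − (-5)·(4/3) = 20/3.
Next entering variable (most negative obj-row entry -17/3): x_2.
Ratio test on column x_2 — row 1: (70/3)/(8/3) = 35/4; row 2: (4/3)/(2/3) = 2; row 3: entry -4/3 ≤ 0. Minimum is 2 at row 2 (x_1 leaves); pivot element 2/3.
After the second pivot the obj-row RHS is 20/3 − (-17/3)·2 = 18.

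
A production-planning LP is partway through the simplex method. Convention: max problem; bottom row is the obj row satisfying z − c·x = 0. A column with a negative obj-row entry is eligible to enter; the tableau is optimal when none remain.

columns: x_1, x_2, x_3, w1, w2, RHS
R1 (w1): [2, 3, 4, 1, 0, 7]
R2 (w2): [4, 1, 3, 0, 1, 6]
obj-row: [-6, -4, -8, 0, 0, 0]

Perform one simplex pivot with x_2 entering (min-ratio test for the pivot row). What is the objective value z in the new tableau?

28/3

Ratio test on column x_2 — row 1: 7/3 = 7/3; row 2: 6/1 = 6. Minimum is 7/3 at row 1 (w1 leaves); pivot element 3.
Pivot on row 1; the obj-row RHS becomes 0 − (-4)·(7/3) = 28/3.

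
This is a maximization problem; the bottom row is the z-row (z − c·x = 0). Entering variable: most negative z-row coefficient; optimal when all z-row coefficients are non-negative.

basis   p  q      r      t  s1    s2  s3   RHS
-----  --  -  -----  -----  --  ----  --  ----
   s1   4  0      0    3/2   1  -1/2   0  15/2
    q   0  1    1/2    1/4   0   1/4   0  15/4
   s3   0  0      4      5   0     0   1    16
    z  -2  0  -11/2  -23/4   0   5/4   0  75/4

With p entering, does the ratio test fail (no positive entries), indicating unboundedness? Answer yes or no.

no

Column p has positive entries in row(s) 1, so the ratio test bounds it — not unbounded.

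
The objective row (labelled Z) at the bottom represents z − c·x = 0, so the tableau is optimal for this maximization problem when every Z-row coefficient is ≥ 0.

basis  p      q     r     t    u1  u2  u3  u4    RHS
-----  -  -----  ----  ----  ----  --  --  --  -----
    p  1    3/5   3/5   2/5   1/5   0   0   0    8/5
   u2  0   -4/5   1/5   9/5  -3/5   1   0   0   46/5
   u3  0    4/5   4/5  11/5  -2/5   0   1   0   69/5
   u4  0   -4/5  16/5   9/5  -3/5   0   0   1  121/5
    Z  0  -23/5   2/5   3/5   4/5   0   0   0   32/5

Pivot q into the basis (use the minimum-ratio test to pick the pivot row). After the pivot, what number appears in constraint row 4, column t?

7/3

Ratio test on column q — row 1: (8/5)/(3/5) = 8/3; row 2: entry -4/5 ≤ 0; row 3: (69/5)/(4/5) = 69/4; row 4: entry -4/5 ≤ 0. Minimum is 8/3 at row 1 (p leaves); pivot element 3/5.
Divide row 1 by 3/5; eliminate column q from the other rows.
Row 4 update in column t: 9/5 − (-4/5)·(2/3) = 7/3.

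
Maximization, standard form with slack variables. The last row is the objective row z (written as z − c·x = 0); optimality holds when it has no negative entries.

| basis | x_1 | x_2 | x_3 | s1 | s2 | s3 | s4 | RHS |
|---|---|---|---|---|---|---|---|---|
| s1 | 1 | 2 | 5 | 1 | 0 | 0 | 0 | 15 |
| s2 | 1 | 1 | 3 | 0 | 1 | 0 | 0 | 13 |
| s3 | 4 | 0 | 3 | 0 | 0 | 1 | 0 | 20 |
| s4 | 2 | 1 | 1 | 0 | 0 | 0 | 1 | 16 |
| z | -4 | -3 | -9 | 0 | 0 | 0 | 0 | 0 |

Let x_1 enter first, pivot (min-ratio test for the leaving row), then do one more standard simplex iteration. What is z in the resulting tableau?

Ratio test on column x_1 — row 1: 15/1 = 15; row 2: 13/1 = 13; row 3: 20/4 = 5; row 4: 16/2 = 8. Minimum is 5 at row 3 (s3 leaves); pivot element 4.
Pivot on row 3; the z-row RHS becomes 0 − (-4)·5 = 20.
Next entering variable (most negative z-row entry -6): x_3.
Ratio test on column x_3 — row 1: 10/(17/4) = 40/17; row 2: 8/(9/4) = 32/9; row 3: 5/(3/4) = 20/3; row 4: entry -1/2 ≤ 0. Minimum is 40/17 at row 1 (s1 leaves); pivot element 17/4.
After the second pivot the z-row RHS is 20 − (-6)·(40/17) = 580/17.

580/17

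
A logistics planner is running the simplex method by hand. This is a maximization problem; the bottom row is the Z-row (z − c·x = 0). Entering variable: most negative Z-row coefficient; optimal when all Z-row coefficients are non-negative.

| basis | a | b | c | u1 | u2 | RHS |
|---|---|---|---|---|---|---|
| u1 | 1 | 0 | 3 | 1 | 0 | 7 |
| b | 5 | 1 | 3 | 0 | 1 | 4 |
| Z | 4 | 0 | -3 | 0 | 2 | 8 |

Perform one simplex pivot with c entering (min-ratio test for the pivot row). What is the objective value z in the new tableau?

Ratio test on column c — row 1: 7/3 = 7/3; row 2: 4/3 = 4/3. Minimum is 4/3 at row 2 (b leaves); pivot element 3.
Pivot on row 2; the Z-row RHS becomes 8 − (-3)·(4/3) = 12.

12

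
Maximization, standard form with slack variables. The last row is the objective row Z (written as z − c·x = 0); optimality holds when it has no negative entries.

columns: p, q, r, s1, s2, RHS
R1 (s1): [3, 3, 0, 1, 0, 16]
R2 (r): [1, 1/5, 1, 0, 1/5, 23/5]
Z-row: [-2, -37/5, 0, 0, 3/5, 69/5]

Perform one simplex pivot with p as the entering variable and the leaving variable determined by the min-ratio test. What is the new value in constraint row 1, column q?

Ratio test on column p — row 1: 16/3 = 16/3; row 2: (23/5)/1 = 23/5. Minimum is 23/5 at row 2 (r leaves); pivot element 1.
Divide row 2 by 1; eliminate column p from the other rows.
Row 1 update in column q: 3 − 3·(1/5) = 12/5.

12/5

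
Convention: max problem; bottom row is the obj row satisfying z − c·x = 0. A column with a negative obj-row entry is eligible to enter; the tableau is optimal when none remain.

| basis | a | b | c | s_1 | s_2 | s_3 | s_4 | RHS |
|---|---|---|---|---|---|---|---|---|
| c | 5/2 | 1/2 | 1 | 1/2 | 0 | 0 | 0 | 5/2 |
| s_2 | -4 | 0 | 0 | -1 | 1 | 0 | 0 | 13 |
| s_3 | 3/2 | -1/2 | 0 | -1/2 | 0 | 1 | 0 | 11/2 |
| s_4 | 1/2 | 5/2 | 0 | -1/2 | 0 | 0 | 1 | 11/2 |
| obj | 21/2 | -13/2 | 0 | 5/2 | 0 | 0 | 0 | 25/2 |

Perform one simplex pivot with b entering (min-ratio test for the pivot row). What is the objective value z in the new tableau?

Ratio test on column b — row 1: (5/2)/(1/2) = 5; row 2: entry 0 ≤ 0; row 3: entry -1/2 ≤ 0; row 4: (11/2)/(5/2) = 11/5. Minimum is 11/5 at row 4 (s_4 leaves); pivot element 5/2.
Pivot on row 4; the obj-row RHS becomes 25/2 − (-13/2)·(11/5) = 134/5.

134/5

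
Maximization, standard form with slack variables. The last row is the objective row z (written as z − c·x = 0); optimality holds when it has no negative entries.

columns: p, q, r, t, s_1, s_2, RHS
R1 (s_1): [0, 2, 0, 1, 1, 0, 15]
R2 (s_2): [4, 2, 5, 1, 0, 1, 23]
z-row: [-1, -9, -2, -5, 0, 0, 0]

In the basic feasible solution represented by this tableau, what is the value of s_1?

15

s_1 is basic (row 1); its value is the RHS of that row, 15.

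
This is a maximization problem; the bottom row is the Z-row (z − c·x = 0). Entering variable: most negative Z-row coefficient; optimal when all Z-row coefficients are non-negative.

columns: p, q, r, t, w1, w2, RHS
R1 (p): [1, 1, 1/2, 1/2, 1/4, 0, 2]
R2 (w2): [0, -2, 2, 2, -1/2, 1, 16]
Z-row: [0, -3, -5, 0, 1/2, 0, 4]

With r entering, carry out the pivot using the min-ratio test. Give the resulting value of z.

24

Ratio test on column r — row 1: 2/(1/2) = 4; row 2: 16/2 = 8. Minimum is 4 at row 1 (p leaves); pivot element 1/2.
Pivot on row 1; the Z-row RHS becomes 4 − (-5)·4 = 24.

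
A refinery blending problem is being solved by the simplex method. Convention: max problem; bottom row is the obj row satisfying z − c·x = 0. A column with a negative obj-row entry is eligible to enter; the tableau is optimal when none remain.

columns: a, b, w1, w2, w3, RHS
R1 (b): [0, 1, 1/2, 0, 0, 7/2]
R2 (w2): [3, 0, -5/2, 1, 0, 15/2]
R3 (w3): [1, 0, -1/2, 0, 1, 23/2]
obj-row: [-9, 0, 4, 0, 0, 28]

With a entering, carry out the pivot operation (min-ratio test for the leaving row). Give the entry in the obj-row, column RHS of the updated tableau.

Ratio test on column a — row 1: entry 0 ≤ 0; row 2: (15/2)/3 = 5/2; row 3: (23/2)/1 = 23/2. Minimum is 5/2 at row 2 (w2 leaves); pivot element 3.
Divide row 2 by 3; eliminate column a from the other rows.
obj-row update in column RHS: 28 − (-9)·(5/2) = 101/2.

101/2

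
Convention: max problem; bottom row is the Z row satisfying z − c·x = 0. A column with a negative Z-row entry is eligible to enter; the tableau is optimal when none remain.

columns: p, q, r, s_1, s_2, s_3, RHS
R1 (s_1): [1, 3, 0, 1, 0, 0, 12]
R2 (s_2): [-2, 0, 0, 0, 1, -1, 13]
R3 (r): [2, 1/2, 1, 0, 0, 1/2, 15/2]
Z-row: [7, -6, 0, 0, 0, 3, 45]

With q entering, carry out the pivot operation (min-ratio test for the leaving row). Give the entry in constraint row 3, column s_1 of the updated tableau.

Ratio test on column q — row 1: 12/3 = 4; row 2: entry 0 ≤ 0; row 3: (15/2)/(1/2) = 15. Minimum is 4 at row 1 (s_1 leaves); pivot element 3.
Divide row 1 by 3; eliminate column q from the other rows.
Row 3 update in column s_1: 0 − (1/2)·(1/3) = -1/6.

-1/6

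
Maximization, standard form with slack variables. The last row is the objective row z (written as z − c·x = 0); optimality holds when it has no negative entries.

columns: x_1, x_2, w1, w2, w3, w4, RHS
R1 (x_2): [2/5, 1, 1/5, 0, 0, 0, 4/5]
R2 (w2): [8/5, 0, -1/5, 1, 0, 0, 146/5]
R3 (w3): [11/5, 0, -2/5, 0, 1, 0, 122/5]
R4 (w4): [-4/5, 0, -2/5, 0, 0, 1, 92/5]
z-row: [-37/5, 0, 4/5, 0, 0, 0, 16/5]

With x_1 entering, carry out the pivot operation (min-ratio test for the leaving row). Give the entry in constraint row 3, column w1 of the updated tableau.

Ratio test on column x_1 — row 1: (4/5)/(2/5) = 2; row 2: (146/5)/(8/5) = 73/4; row 3: (122/5)/(11/5) = 122/11; row 4: entry -4/5 ≤ 0. Minimum is 2 at row 1 (x_2 leaves); pivot element 2/5.
Divide row 1 by 2/5; eliminate column x_1 from the other rows.
Row 3 update in column w1: -2/5 − (11/5)·(1/2) = -3/2.

-3/2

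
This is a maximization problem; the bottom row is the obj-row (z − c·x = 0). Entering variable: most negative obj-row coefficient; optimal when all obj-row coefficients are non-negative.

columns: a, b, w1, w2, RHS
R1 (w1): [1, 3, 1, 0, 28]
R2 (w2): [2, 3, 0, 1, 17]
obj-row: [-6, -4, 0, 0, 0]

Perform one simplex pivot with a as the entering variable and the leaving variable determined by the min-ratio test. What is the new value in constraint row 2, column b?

Ratio test on column a — row 1: 28/1 = 28; row 2: 17/2 = 17/2. Minimum is 17/2 at row 2 (w2 leaves); pivot element 2.
Divide row 2 by 2; eliminate column a from the other rows.
In the new row 2, the b entry is the old entry divided by the pivot: 3/2 = 3/2.

3/2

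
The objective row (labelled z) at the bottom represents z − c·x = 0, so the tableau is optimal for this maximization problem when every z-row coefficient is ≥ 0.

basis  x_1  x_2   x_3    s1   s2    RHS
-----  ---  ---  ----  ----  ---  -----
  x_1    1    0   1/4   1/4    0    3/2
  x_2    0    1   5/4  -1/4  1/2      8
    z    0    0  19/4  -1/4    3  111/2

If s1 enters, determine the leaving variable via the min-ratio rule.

x_1

Column s1 entries and ratios — x_1: (3/2)/(1/4) = 6; x_2: -1/4 ≤ 0, skip.
Smallest ratio is 6 in the row of x_1, so x_1 leaves.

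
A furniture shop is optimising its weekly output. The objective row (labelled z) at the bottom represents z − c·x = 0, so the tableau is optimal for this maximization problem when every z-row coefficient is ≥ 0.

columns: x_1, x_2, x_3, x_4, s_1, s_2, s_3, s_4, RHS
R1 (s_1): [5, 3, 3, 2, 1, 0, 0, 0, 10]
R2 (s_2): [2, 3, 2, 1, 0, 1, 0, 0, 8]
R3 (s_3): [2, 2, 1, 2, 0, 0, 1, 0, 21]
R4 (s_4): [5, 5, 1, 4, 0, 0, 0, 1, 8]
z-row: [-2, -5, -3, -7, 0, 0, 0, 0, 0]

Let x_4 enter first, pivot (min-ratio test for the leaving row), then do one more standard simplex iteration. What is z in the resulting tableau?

Ratio test on column x_4 — row 1: 10/2 = 5; row 2: 8/1 = 8; row 3: 21/2 = 21/2; row 4: 8/4 = 2. Minimum is 2 at row 4 (s_4 leaves); pivot element 4.
Pivot on row 4; the z-row RHS becomes 0 − (-7)·2 = 14.
Next entering variable (most negative z-row entry -5/4): x_3.
Ratio test on column x_3 — row 1: 6/(5/2) = 12/5; row 2: 6/(7/4) = 24/7; row 3: 17/(1/2) = 34; row 4: 2/(1/4) = 8. Minimum is 12/5 at row 1 (s_1 leaves); pivot element 5/2.
After the second pivot the z-row RHS is 14 − (-5/4)·(12/5) = 17.

17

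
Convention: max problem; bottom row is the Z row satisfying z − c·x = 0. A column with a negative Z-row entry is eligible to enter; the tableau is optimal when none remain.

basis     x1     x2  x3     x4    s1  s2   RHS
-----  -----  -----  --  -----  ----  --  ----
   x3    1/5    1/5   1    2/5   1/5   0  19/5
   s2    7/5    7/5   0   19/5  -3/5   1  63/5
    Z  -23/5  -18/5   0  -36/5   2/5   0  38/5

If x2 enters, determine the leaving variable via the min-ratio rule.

s2

Column x2 entries and ratios — x3: (19/5)/(1/5) = 19; s2: (63/5)/(7/5) = 9.
Smallest ratio is 9 in the row of s2, so s2 leaves.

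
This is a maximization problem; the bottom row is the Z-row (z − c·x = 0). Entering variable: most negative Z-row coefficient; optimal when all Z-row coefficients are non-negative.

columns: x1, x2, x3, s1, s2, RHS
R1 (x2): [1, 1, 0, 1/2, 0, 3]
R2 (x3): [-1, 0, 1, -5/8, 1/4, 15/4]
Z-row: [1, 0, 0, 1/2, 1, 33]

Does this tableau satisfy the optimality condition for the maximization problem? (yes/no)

Every Z-row coefficient is ≥ 0, so the tableau is optimal.

yes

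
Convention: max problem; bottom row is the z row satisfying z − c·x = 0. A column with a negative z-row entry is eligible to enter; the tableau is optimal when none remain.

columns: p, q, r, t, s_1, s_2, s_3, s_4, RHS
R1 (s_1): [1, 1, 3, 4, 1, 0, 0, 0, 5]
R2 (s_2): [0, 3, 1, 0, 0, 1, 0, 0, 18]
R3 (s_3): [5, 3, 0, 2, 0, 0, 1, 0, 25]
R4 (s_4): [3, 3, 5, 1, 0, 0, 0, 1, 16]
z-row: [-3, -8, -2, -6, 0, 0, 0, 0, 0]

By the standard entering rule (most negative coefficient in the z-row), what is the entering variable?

q

Negative z-row entries: p: -3, q: -8, r: -2, t: -6.
The most negative is -8 in column q, so q enters.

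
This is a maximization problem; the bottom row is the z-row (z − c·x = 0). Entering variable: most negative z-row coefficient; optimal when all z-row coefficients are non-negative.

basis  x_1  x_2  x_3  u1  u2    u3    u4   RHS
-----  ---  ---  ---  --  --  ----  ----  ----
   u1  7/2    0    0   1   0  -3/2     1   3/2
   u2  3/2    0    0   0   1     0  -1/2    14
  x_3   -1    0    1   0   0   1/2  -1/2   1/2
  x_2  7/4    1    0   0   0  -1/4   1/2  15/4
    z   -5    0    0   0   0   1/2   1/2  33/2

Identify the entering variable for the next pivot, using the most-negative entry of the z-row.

x_1

Negative z-row entries: x_1: -5.
The most negative is -5 in column x_1, so x_1 enters.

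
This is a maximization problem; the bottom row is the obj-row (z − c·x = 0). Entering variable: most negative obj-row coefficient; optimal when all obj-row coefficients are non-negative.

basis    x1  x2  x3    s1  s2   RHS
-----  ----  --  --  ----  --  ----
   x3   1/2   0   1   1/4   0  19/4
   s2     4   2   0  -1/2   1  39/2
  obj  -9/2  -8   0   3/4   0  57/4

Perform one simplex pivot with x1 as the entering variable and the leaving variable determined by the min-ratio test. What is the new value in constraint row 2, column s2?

Ratio test on column x1 — row 1: (19/4)/(1/2) = 19/2; row 2: (39/2)/4 = 39/8. Minimum is 39/8 at row 2 (s2 leaves); pivot element 4.
Divide row 2 by 4; eliminate column x1 from the other rows.
In the new row 2, the s2 entry is the old entry divided by the pivot: 1/4 = 1/4.

1/4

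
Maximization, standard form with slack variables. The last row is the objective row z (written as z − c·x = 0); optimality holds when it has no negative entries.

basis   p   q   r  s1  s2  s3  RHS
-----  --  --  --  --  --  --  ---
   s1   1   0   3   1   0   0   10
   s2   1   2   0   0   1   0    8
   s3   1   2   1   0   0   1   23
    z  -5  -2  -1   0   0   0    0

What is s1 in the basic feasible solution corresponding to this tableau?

s1 is basic (row 1); its value is the RHS of that row, 10.

10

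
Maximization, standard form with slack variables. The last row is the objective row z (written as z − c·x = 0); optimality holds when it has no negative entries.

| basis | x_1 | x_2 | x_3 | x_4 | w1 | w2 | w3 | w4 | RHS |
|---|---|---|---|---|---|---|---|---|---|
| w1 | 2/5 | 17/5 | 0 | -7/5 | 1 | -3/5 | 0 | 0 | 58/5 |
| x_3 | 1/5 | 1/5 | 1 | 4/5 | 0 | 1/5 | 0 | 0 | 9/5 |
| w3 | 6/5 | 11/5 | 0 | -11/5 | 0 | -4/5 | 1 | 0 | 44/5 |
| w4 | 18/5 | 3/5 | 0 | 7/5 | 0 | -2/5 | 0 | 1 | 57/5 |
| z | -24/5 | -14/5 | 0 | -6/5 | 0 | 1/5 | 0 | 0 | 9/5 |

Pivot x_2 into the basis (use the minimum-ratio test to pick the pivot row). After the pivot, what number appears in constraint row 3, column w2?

Ratio test on column x_2 — row 1: (58/5)/(17/5) = 58/17; row 2: (9/5)/(1/5) = 9; row 3: (44/5)/(11/5) = 4; row 4: (57/5)/(3/5) = 19. Minimum is 58/17 at row 1 (w1 leaves); pivot element 17/5.
Divide row 1 by 17/5; eliminate column x_2 from the other rows.
Row 3 update in column w2: -4/5 − (11/5)·(-3/17) = -7/17.

-7/17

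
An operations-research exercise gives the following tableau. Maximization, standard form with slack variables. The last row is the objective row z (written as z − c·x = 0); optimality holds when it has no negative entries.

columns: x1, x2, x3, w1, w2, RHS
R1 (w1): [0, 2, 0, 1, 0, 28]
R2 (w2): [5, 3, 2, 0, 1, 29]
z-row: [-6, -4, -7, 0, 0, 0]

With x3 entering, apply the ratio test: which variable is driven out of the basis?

w2

Column x3 entries and ratios — w1: 0 ≤ 0, skip; w2: 29/2 = 29/2.
Smallest ratio is 29/2 in the row of w2, so w2 leaves.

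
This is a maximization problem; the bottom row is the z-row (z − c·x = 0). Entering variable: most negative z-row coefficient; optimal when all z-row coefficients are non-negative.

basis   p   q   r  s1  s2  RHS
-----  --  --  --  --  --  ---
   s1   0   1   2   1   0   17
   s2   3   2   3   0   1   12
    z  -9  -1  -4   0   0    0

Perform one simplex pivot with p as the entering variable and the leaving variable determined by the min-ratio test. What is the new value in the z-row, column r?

5

Ratio test on column p — row 1: entry 0 ≤ 0; row 2: 12/3 = 4. Minimum is 4 at row 2 (s2 leaves); pivot element 3.
Divide row 2 by 3; eliminate column p from the other rows.
z-row update in column r: -4 − (-9)·1 = 5.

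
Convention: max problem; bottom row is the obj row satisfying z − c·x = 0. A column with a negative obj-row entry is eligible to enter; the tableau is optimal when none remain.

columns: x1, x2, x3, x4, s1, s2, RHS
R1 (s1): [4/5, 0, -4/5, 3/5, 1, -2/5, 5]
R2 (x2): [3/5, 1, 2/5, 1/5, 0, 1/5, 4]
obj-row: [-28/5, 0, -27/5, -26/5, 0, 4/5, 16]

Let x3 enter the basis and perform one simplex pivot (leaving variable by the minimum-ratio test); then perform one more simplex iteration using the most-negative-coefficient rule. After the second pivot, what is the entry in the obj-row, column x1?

15/2

Ratio test on column x3 — row 1: entry -4/5 ≤ 0; row 2: 4/(2/5) = 10. Minimum is 10 at row 2 (x2 leaves); pivot element 2/5.
Divide row 2 by 2/5; eliminate column x3 from the other rows.
Second iteration: most negative obj-row entry is -5/2 in column x4, so x4 enters.
Ratio test on column x4 — row 1: 13/1 = 13; row 2: 10/(1/2) = 20. Minimum is 13 at row 1 (s1 leaves); pivot element 1.
Divide row 1 by 1; eliminate column x4 from the other rows.
After both pivots, the entry at the obj-row, column x1 is 15/2.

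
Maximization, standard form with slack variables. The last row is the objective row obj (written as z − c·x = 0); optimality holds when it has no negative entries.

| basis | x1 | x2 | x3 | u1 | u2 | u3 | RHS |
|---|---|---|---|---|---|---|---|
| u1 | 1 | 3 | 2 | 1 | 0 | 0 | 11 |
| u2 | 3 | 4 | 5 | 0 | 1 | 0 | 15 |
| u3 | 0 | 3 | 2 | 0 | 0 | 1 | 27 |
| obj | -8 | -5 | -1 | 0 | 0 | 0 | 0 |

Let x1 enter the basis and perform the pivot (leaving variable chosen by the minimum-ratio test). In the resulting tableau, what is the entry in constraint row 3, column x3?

2

Ratio test on column x1 — row 1: 11/1 = 11; row 2: 15/3 = 5; row 3: entry 0 ≤ 0. Minimum is 5 at row 2 (u2 leaves); pivot element 3.
Divide row 2 by 3; eliminate column x1 from the other rows.
Row 3 update in column x3: 2 − 0·(5/3) = 2.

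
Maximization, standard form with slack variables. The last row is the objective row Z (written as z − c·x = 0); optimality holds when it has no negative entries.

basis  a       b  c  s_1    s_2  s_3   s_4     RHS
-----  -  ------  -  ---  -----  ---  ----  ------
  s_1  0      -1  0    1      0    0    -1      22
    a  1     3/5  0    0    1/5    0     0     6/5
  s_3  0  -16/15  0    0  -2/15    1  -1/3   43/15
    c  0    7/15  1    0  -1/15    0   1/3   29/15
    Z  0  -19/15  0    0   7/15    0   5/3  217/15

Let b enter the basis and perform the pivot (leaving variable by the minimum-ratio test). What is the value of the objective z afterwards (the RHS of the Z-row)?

Ratio test on column b — row 1: entry -1 ≤ 0; row 2: (6/5)/(3/5) = 2; row 3: entry -16/15 ≤ 0; row 4: (29/15)/(7/15) = 29/7. Minimum is 2 at row 2 (a leaves); pivot element 3/5.
Pivot on row 2; the Z-row RHS becomes 217/15 − (-19/15)·2 = 17.

17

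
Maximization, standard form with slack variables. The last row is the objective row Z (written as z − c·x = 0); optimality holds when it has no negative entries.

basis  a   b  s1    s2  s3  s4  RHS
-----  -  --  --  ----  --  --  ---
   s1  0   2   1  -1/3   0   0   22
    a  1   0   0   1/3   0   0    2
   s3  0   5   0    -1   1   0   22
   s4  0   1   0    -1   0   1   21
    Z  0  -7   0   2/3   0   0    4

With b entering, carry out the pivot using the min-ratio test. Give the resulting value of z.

174/5

Ratio test on column b — row 1: 22/2 = 11; row 2: entry 0 ≤ 0; row 3: 22/5 = 22/5; row 4: 21/1 = 21. Minimum is 22/5 at row 3 (s3 leaves); pivot element 5.
Pivot on row 3; the Z-row RHS becomes 4 − (-7)·(22/5) = 174/5.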